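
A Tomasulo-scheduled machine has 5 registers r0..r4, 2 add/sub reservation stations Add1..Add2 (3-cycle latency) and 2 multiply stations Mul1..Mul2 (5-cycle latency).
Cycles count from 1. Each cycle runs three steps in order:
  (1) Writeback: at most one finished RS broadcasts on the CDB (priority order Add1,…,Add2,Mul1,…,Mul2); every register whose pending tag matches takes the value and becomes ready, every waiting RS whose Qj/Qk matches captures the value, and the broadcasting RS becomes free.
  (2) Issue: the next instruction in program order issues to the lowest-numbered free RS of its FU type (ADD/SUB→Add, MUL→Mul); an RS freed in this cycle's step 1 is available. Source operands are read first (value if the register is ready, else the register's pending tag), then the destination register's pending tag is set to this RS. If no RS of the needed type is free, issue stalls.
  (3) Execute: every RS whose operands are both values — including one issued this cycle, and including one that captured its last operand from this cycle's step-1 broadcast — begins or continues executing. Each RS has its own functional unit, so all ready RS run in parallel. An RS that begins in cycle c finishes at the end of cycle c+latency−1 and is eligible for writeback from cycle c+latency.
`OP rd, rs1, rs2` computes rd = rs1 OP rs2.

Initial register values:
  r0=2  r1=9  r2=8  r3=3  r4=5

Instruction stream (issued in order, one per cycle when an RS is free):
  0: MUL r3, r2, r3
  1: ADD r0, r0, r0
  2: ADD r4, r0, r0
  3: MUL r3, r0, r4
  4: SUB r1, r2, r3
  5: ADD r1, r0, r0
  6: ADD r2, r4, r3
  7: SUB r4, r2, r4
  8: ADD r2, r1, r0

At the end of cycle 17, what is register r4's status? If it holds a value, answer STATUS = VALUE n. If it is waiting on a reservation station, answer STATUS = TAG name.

STATUS = TAG Add1

c1: issue MUL r3<-Mul1 | r0:2,r1:9,r2:8,r3:Mul1,r4:5
c2: issue ADD r0<-Add1 | r0:Add1,r1:9,r2:8,r3:Mul1,r4:5
c3: issue ADD r4<-Add2 | r0:Add1,r1:9,r2:8,r3:Mul1,r4:Add2
c4: issue MUL r3<-Mul2 | r0:Add1,r1:9,r2:8,r3:Mul2,r4:Add2
c5: CDB Add1=4; issue SUB r1<-Add1 | r0:4,r1:Add1,r2:8,r3:Mul2,r4:Add2
c6: CDB Mul1=24; stall | r0:4,r1:Add1,r2:8,r3:Mul2,r4:Add2
c7: stall | r0:4,r1:Add1,r2:8,r3:Mul2,r4:Add2
c8: CDB Add2=8; issue ADD r1<-Add2 | r0:4,r1:Add2,r2:8,r3:Mul2,r4:8
c9: stall | r0:4,r1:Add2,r2:8,r3:Mul2,r4:8
c10: stall | r0:4,r1:Add2,r2:8,r3:Mul2,r4:8
c11: CDB Add2=8; issue ADD r2<-Add2 | r0:4,r1:8,r2:Add2,r3:Mul2,r4:8
c12: stall | r0:4,r1:8,r2:Add2,r3:Mul2,r4:8
c13: CDB Mul2=32; stall | r0:4,r1:8,r2:Add2,r3:32,r4:8
c14: stall | r0:4,r1:8,r2:Add2,r3:32,r4:8
c15: stall | r0:4,r1:8,r2:Add2,r3:32,r4:8
c16: CDB Add1=-24; issue SUB r4<-Add1 | r0:4,r1:8,r2:Add2,r3:32,r4:Add1
c17: CDB Add2=40; issue ADD r2<-Add2 | r0:4,r1:8,r2:Add2,r3:32,r4:Add1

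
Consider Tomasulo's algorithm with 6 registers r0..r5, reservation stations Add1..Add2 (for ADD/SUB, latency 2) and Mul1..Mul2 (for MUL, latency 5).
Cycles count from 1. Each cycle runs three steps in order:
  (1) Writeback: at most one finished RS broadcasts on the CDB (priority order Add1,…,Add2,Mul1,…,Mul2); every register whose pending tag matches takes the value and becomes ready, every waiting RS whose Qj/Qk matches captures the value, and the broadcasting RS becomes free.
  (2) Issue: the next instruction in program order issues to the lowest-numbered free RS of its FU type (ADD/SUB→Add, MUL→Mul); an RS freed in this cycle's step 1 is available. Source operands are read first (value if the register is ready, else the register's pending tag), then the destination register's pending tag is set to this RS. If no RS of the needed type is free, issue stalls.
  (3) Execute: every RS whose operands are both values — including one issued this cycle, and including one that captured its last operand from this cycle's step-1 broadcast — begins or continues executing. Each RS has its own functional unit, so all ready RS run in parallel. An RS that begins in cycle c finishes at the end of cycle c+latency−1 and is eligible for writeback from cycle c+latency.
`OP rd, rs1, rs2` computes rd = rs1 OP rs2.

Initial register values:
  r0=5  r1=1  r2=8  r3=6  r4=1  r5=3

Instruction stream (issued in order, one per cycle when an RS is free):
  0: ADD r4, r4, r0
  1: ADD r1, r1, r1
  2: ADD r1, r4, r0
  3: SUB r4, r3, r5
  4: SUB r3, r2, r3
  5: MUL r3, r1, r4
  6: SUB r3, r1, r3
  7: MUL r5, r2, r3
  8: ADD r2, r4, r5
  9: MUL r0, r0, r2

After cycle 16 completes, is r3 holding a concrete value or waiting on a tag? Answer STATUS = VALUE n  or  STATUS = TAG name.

c1: issue ADD r4<-Add1 | r0:5,r1:1,r2:8,r3:6,r4:Add1,r5:3
c2: issue ADD r1<-Add2 | r0:5,r1:Add2,r2:8,r3:6,r4:Add1,r5:3
c3: CDB Add1=6; issue ADD r1<-Add1 | r0:5,r1:Add1,r2:8,r3:6,r4:6,r5:3
c4: CDB Add2=2; issue SUB r4<-Add2 | r0:5,r1:Add1,r2:8,r3:6,r4:Add2,r5:3
c5: CDB Add1=11; issue SUB r3<-Add1 | r0:5,r1:11,r2:8,r3:Add1,r4:Add2,r5:3
c6: CDB Add2=3; issue MUL r3<-Mul1 | r0:5,r1:11,r2:8,r3:Mul1,r4:3,r5:3
c7: CDB Add1=2; issue SUB r3<-Add1 | r0:5,r1:11,r2:8,r3:Add1,r4:3,r5:3
c8: issue MUL r5<-Mul2 | r0:5,r1:11,r2:8,r3:Add1,r4:3,r5:Mul2
c9: issue ADD r2<-Add2 | r0:5,r1:11,r2:Add2,r3:Add1,r4:3,r5:Mul2
c10: stall | r0:5,r1:11,r2:Add2,r3:Add1,r4:3,r5:Mul2
c11: CDB Mul1=33; issue MUL r0<-Mul1 | r0:Mul1,r1:11,r2:Add2,r3:Add1,r4:3,r5:Mul2
c12: - | r0:Mul1,r1:11,r2:Add2,r3:Add1,r4:3,r5:Mul2
c13: CDB Add1=-22 | r0:Mul1,r1:11,r2:Add2,r3:-22,r4:3,r5:Mul2
c14: - | r0:Mul1,r1:11,r2:Add2,r3:-22,r4:3,r5:Mul2
c15: - | r0:Mul1,r1:11,r2:Add2,r3:-22,r4:3,r5:Mul2
c16: - | r0:Mul1,r1:11,r2:Add2,r3:-22,r4:3,r5:Mul2

STATUS = VALUE -22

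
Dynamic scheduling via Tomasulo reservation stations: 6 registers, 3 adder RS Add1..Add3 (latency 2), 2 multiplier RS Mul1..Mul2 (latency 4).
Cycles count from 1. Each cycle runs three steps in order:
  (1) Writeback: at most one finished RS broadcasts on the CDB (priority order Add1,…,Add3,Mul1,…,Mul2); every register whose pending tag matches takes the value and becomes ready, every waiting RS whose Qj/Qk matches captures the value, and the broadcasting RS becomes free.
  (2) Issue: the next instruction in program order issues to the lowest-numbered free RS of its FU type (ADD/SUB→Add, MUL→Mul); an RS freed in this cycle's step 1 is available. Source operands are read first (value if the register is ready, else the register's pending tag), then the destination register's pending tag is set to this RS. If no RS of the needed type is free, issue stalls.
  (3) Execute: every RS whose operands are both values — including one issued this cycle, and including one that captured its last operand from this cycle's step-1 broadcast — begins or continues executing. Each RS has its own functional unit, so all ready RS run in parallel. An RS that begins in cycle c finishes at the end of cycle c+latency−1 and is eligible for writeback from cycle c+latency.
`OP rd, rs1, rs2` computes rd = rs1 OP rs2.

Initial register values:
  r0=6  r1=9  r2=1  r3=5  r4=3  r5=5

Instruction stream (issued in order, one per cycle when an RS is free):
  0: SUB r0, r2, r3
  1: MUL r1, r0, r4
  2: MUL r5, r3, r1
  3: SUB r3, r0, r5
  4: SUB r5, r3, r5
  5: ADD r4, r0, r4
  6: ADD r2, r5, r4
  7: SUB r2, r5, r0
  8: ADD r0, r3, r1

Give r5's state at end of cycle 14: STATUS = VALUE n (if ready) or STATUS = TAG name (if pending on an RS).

c1: issue SUB r0<-Add1 | r0:Add1,r1:9,r2:1,r3:5,r4:3,r5:5
c2: issue MUL r1<-Mul1 | r0:Add1,r1:Mul1,r2:1,r3:5,r4:3,r5:5
c3: CDB Add1=-4; issue MUL r5<-Mul2 | r0:-4,r1:Mul1,r2:1,r3:5,r4:3,r5:Mul2
c4: issue SUB r3<-Add1 | r0:-4,r1:Mul1,r2:1,r3:Add1,r4:3,r5:Mul2
c5: issue SUB r5<-Add2 | r0:-4,r1:Mul1,r2:1,r3:Add1,r4:3,r5:Add2
c6: issue ADD r4<-Add3 | r0:-4,r1:Mul1,r2:1,r3:Add1,r4:Add3,r5:Add2
c7: CDB Mul1=-12; stall | r0:-4,r1:-12,r2:1,r3:Add1,r4:Add3,r5:Add2
c8: CDB Add3=-1; issue ADD r2<-Add3 | r0:-4,r1:-12,r2:Add3,r3:Add1,r4:-1,r5:Add2
c9: stall | r0:-4,r1:-12,r2:Add3,r3:Add1,r4:-1,r5:Add2
c10: stall | r0:-4,r1:-12,r2:Add3,r3:Add1,r4:-1,r5:Add2
c11: CDB Mul2=-60; stall | r0:-4,r1:-12,r2:Add3,r3:Add1,r4:-1,r5:Add2
c12: stall | r0:-4,r1:-12,r2:Add3,r3:Add1,r4:-1,r5:Add2
c13: CDB Add1=56; issue SUB r2<-Add1 | r0:-4,r1:-12,r2:Add1,r3:56,r4:-1,r5:Add2
c14: stall | r0:-4,r1:-12,r2:Add1,r3:56,r4:-1,r5:Add2

STATUS = TAG Add2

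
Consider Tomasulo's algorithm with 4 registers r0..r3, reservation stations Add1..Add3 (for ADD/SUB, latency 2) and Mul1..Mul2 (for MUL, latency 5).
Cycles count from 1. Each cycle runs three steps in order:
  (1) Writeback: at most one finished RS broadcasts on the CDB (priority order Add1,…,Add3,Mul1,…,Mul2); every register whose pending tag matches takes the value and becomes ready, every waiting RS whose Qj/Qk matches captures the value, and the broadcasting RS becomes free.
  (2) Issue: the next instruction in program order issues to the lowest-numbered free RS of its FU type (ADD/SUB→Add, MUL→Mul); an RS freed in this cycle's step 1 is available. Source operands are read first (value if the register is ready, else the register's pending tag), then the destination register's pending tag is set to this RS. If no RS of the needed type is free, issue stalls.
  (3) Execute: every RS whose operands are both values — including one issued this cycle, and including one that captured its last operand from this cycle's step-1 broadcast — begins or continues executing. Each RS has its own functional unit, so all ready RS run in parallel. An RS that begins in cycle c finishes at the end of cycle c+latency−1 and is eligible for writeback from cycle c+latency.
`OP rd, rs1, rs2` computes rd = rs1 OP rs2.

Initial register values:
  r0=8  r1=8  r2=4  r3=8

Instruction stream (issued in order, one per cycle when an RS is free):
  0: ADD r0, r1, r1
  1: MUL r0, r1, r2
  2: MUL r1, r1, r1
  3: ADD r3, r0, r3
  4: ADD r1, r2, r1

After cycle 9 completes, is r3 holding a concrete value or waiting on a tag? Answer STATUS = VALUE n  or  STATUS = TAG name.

c1: issue ADD r0<-Add1 | r0:Add1,r1:8,r2:4,r3:8
c2: issue MUL r0<-Mul1 | r0:Mul1,r1:8,r2:4,r3:8
c3: CDB Add1=16; issue MUL r1<-Mul2 | r0:Mul1,r1:Mul2,r2:4,r3:8
c4: issue ADD r3<-Add1 | r0:Mul1,r1:Mul2,r2:4,r3:Add1
c5: issue ADD r1<-Add2 | r0:Mul1,r1:Add2,r2:4,r3:Add1
c6: - | r0:Mul1,r1:Add2,r2:4,r3:Add1
c7: CDB Mul1=32 | r0:32,r1:Add2,r2:4,r3:Add1
c8: CDB Mul2=64 | r0:32,r1:Add2,r2:4,r3:Add1
c9: CDB Add1=40 | r0:32,r1:Add2,r2:4,r3:40

STATUS = VALUE 40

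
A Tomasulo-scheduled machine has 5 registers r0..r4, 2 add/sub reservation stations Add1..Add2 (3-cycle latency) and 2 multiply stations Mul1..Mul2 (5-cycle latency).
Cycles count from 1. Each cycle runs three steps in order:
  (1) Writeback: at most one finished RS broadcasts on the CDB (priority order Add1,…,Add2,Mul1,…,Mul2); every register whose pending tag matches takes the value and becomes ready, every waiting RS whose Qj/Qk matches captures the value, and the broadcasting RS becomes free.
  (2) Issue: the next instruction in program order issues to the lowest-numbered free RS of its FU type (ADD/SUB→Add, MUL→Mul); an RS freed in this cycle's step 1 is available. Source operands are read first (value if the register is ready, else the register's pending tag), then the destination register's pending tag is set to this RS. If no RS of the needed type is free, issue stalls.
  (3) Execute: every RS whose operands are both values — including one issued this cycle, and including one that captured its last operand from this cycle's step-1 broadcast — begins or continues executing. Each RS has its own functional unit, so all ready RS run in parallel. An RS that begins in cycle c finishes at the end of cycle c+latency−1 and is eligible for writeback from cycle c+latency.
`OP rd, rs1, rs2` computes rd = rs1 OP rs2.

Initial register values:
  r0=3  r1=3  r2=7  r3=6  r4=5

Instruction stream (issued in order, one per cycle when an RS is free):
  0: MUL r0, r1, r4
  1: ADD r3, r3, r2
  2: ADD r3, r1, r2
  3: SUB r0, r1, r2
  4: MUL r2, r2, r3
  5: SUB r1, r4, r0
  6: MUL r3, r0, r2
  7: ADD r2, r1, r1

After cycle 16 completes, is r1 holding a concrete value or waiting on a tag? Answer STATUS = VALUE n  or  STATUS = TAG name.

  c1: issue MUL r0<-Mul1  regs: r0:Mul1,r1:3,r2:7,r3:6,r4:5
  c2: issue ADD r3<-Add1  regs: r0:Mul1,r1:3,r2:7,r3:Add1,r4:5
  c3: issue ADD r3<-Add2  regs: r0:Mul1,r1:3,r2:7,r3:Add2,r4:5
  c4: stall  regs: r0:Mul1,r1:3,r2:7,r3:Add2,r4:5
  c5: CDB Add1=13; issue SUB r0<-Add1  regs: r0:Add1,r1:3,r2:7,r3:Add2,r4:5
  c6: CDB Add2=10; issue MUL r2<-Mul2  regs: r0:Add1,r1:3,r2:Mul2,r3:10,r4:5
  c7: CDB Mul1=15; issue SUB r1<-Add2  regs: r0:Add1,r1:Add2,r2:Mul2,r3:10,r4:5
  c8: CDB Add1=-4; issue MUL r3<-Mul1  regs: r0:-4,r1:Add2,r2:Mul2,r3:Mul1,r4:5
  c9: issue ADD r2<-Add1  regs: r0:-4,r1:Add2,r2:Add1,r3:Mul1,r4:5
  c10: -  regs: r0:-4,r1:Add2,r2:Add1,r3:Mul1,r4:5
  c11: CDB Add2=9  regs: r0:-4,r1:9,r2:Add1,r3:Mul1,r4:5
  c12: CDB Mul2=70  regs: r0:-4,r1:9,r2:Add1,r3:Mul1,r4:5
  c13: -  regs: r0:-4,r1:9,r2:Add1,r3:Mul1,r4:5
  c14: CDB Add1=18  regs: r0:-4,r1:9,r2:18,r3:Mul1,r4:5
  c15: -  regs: r0:-4,r1:9,r2:18,r3:Mul1,r4:5
  c16: -  regs: r0:-4,r1:9,r2:18,r3:Mul1,r4:5

STATUS = VALUE 9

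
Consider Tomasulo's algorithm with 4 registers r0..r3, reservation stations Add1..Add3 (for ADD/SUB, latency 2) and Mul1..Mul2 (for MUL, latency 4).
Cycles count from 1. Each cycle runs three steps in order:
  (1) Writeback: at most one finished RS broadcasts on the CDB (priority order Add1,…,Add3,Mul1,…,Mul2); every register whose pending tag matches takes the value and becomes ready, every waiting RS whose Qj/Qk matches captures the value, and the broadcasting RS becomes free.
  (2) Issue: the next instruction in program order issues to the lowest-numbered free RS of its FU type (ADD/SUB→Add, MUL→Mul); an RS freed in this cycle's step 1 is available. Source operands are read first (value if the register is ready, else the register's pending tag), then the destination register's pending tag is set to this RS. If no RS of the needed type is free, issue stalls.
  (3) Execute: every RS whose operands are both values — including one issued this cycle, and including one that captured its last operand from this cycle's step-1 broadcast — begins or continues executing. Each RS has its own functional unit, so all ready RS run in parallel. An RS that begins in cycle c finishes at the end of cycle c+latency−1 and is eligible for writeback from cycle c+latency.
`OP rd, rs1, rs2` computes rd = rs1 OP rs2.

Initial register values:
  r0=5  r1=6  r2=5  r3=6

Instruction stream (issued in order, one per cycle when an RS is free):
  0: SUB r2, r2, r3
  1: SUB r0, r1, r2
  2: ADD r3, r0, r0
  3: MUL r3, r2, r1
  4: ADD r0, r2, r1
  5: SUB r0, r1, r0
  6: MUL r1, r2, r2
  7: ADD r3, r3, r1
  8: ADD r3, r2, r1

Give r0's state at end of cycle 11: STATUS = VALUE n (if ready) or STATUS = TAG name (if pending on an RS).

cycle 1: issue SUB r2<-Add1 // r0:5,r1:6,r2:Add1,r3:6
cycle 2: issue SUB r0<-Add2 // r0:Add2,r1:6,r2:Add1,r3:6
cycle 3: CDB Add1=-1; issue ADD r3<-Add1 // r0:Add2,r1:6,r2:-1,r3:Add1
cycle 4: issue MUL r3<-Mul1 // r0:Add2,r1:6,r2:-1,r3:Mul1
cycle 5: CDB Add2=7; issue ADD r0<-Add2 // r0:Add2,r1:6,r2:-1,r3:Mul1
cycle 6: issue SUB r0<-Add3 // r0:Add3,r1:6,r2:-1,r3:Mul1
cycle 7: CDB Add1=14; issue MUL r1<-Mul2 // r0:Add3,r1:Mul2,r2:-1,r3:Mul1
cycle 8: CDB Add2=5; issue ADD r3<-Add1 // r0:Add3,r1:Mul2,r2:-1,r3:Add1
cycle 9: CDB Mul1=-6; issue ADD r3<-Add2 // r0:Add3,r1:Mul2,r2:-1,r3:Add2
cycle 10: CDB Add3=1 // r0:1,r1:Mul2,r2:-1,r3:Add2
cycle 11: CDB Mul2=1 // r0:1,r1:1,r2:-1,r3:Add2

STATUS = VALUE 1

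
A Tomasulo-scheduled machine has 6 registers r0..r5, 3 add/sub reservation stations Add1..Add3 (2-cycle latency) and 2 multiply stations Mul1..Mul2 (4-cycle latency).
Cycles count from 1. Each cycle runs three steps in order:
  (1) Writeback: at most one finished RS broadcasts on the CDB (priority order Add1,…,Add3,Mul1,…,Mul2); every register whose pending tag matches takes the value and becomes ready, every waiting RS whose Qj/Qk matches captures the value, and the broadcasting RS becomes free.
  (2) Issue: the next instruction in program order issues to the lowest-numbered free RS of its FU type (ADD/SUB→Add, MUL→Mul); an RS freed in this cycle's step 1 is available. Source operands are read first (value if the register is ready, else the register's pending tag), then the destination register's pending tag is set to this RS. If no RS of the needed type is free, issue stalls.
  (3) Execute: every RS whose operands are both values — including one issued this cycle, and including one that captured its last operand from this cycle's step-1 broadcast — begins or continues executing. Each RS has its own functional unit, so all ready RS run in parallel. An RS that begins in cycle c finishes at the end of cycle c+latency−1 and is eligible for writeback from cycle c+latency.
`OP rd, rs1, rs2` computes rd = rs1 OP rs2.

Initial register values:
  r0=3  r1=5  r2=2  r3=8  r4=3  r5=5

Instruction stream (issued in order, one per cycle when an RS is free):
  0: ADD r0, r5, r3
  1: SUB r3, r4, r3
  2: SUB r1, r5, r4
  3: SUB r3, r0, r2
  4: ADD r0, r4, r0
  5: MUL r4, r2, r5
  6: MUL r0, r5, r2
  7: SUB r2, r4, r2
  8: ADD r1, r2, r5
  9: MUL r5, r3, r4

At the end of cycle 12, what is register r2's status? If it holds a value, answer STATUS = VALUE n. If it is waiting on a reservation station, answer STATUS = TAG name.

  c1: issue ADD r0<-Add1  regs: r0:Add1,r1:5,r2:2,r3:8,r4:3,r5:5
  c2: issue SUB r3<-Add2  regs: r0:Add1,r1:5,r2:2,r3:Add2,r4:3,r5:5
  c3: CDB Add1=13; issue SUB r1<-Add1  regs: r0:13,r1:Add1,r2:2,r3:Add2,r4:3,r5:5
  c4: CDB Add2=-5; issue SUB r3<-Add2  regs: r0:13,r1:Add1,r2:2,r3:Add2,r4:3,r5:5
  c5: CDB Add1=2; issue ADD r0<-Add1  regs: r0:Add1,r1:2,r2:2,r3:Add2,r4:3,r5:5
  c6: CDB Add2=11; issue MUL r4<-Mul1  regs: r0:Add1,r1:2,r2:2,r3:11,r4:Mul1,r5:5
  c7: CDB Add1=16; issue MUL r0<-Mul2  regs: r0:Mul2,r1:2,r2:2,r3:11,r4:Mul1,r5:5
  c8: issue SUB r2<-Add1  regs: r0:Mul2,r1:2,r2:Add1,r3:11,r4:Mul1,r5:5
  c9: issue ADD r1<-Add2  regs: r0:Mul2,r1:Add2,r2:Add1,r3:11,r4:Mul1,r5:5
  c10: CDB Mul1=10; issue MUL r5<-Mul1  regs: r0:Mul2,r1:Add2,r2:Add1,r3:11,r4:10,r5:Mul1
  c11: CDB Mul2=10  regs: r0:10,r1:Add2,r2:Add1,r3:11,r4:10,r5:Mul1
  c12: CDB Add1=8  regs: r0:10,r1:Add2,r2:8,r3:11,r4:10,r5:Mul1

STATUS = VALUE 8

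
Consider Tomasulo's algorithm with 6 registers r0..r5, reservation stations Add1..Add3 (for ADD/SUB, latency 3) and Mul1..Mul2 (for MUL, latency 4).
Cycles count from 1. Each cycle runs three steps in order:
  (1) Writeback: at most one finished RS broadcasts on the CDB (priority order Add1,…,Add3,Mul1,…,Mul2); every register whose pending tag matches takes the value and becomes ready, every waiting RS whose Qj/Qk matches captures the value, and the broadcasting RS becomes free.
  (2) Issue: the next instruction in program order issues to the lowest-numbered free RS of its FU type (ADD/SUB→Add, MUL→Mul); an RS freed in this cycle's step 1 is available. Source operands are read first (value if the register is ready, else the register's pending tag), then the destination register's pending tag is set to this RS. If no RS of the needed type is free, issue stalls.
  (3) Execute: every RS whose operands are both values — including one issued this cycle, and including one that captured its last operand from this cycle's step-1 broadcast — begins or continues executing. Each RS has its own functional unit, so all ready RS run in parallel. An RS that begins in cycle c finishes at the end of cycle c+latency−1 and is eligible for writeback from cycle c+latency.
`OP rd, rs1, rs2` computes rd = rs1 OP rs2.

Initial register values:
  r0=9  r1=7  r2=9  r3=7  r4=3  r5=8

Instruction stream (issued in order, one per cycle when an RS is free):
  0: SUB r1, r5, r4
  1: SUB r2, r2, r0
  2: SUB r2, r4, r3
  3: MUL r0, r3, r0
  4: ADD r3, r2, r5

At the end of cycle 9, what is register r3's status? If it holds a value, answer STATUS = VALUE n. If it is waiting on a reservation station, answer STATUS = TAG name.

STATUS = VALUE 4

  c1: issue SUB r1<-Add1  regs: r0:9,r1:Add1,r2:9,r3:7,r4:3,r5:8
  c2: issue SUB r2<-Add2  regs: r0:9,r1:Add1,r2:Add2,r3:7,r4:3,r5:8
  c3: issue SUB r2<-Add3  regs: r0:9,r1:Add1,r2:Add3,r3:7,r4:3,r5:8
  c4: CDB Add1=5; issue MUL r0<-Mul1  regs: r0:Mul1,r1:5,r2:Add3,r3:7,r4:3,r5:8
  c5: CDB Add2=0; issue ADD r3<-Add1  regs: r0:Mul1,r1:5,r2:Add3,r3:Add1,r4:3,r5:8
  c6: CDB Add3=-4  regs: r0:Mul1,r1:5,r2:-4,r3:Add1,r4:3,r5:8
  c7: -  regs: r0:Mul1,r1:5,r2:-4,r3:Add1,r4:3,r5:8
  c8: CDB Mul1=63  regs: r0:63,r1:5,r2:-4,r3:Add1,r4:3,r5:8
  c9: CDB Add1=4  regs: r0:63,r1:5,r2:-4,r3:4,r4:3,r5:8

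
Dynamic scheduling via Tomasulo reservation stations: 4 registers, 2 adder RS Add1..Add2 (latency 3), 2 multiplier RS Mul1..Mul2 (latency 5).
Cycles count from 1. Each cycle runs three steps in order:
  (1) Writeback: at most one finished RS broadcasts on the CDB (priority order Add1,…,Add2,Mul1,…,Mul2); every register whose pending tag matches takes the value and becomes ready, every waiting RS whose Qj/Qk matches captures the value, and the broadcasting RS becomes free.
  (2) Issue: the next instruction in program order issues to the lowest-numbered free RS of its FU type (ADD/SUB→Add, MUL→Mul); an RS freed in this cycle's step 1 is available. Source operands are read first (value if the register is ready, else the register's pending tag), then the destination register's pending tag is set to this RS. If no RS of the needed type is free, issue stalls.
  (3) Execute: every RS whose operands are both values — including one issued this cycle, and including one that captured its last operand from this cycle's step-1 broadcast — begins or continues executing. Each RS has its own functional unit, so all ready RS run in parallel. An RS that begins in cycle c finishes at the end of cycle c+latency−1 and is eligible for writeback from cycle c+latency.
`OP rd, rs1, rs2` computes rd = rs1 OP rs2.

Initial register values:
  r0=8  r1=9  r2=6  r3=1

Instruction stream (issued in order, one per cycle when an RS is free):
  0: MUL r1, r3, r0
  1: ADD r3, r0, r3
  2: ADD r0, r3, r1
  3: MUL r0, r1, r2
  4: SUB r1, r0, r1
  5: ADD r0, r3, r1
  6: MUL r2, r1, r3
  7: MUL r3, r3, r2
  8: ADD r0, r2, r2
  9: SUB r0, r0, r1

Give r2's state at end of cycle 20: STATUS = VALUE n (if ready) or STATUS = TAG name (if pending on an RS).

STATUS = VALUE 360

  c1: issue MUL r1<-Mul1  regs: r0:8,r1:Mul1,r2:6,r3:1
  c2: issue ADD r3<-Add1  regs: r0:8,r1:Mul1,r2:6,r3:Add1
  c3: issue ADD r0<-Add2  regs: r0:Add2,r1:Mul1,r2:6,r3:Add1
  c4: issue MUL r0<-Mul2  regs: r0:Mul2,r1:Mul1,r2:6,r3:Add1
  c5: CDB Add1=9; issue SUB r1<-Add1  regs: r0:Mul2,r1:Add1,r2:6,r3:9
  c6: CDB Mul1=8; stall  regs: r0:Mul2,r1:Add1,r2:6,r3:9
  c7: stall  regs: r0:Mul2,r1:Add1,r2:6,r3:9
  c8: stall  regs: r0:Mul2,r1:Add1,r2:6,r3:9
  c9: CDB Add2=17; issue ADD r0<-Add2  regs: r0:Add2,r1:Add1,r2:6,r3:9
  c10: issue MUL r2<-Mul1  regs: r0:Add2,r1:Add1,r2:Mul1,r3:9
  c11: CDB Mul2=48; issue MUL r3<-Mul2  regs: r0:Add2,r1:Add1,r2:Mul1,r3:Mul2
  c12: stall  regs: r0:Add2,r1:Add1,r2:Mul1,r3:Mul2
  c13: stall  regs: r0:Add2,r1:Add1,r2:Mul1,r3:Mul2
  c14: CDB Add1=40; issue ADD r0<-Add1  regs: r0:Add1,r1:40,r2:Mul1,r3:Mul2
  c15: stall  regs: r0:Add1,r1:40,r2:Mul1,r3:Mul2
  c16: stall  regs: r0:Add1,r1:40,r2:Mul1,r3:Mul2
  c17: CDB Add2=49; issue SUB r0<-Add2  regs: r0:Add2,r1:40,r2:Mul1,r3:Mul2
  c18: -  regs: r0:Add2,r1:40,r2:Mul1,r3:Mul2
  c19: CDB Mul1=360  regs: r0:Add2,r1:40,r2:360,r3:Mul2
  c20: -  regs: r0:Add2,r1:40,r2:360,r3:Mul2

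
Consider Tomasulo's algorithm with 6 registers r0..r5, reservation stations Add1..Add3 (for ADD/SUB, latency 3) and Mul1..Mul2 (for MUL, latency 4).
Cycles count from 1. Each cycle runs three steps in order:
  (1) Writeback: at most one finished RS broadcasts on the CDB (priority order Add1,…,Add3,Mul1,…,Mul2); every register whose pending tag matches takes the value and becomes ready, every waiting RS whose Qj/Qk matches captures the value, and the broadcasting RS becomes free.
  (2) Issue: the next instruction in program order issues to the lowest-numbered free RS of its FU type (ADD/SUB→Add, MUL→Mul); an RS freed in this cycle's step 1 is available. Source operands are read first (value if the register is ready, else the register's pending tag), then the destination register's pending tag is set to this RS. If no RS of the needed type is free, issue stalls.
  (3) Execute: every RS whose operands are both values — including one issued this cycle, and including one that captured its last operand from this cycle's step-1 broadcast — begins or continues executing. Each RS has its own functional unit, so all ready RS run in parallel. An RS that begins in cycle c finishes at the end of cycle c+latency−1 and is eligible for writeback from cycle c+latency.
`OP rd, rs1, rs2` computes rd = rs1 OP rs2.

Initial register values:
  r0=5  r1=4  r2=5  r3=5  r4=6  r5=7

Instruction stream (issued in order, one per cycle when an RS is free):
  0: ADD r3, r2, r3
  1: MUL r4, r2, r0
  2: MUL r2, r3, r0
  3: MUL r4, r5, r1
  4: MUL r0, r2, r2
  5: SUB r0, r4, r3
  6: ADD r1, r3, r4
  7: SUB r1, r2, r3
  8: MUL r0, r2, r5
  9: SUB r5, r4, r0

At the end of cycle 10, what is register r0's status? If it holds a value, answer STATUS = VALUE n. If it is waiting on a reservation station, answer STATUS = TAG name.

  c1: issue ADD r3<-Add1  regs: r0:5,r1:4,r2:5,r3:Add1,r4:6,r5:7
  c2: issue MUL r4<-Mul1  regs: r0:5,r1:4,r2:5,r3:Add1,r4:Mul1,r5:7
  c3: issue MUL r2<-Mul2  regs: r0:5,r1:4,r2:Mul2,r3:Add1,r4:Mul1,r5:7
  c4: CDB Add1=10; stall  regs: r0:5,r1:4,r2:Mul2,r3:10,r4:Mul1,r5:7
  c5: stall  regs: r0:5,r1:4,r2:Mul2,r3:10,r4:Mul1,r5:7
  c6: CDB Mul1=25; issue MUL r4<-Mul1  regs: r0:5,r1:4,r2:Mul2,r3:10,r4:Mul1,r5:7
  c7: stall  regs: r0:5,r1:4,r2:Mul2,r3:10,r4:Mul1,r5:7
  c8: CDB Mul2=50; issue MUL r0<-Mul2  regs: r0:Mul2,r1:4,r2:50,r3:10,r4:Mul1,r5:7
  c9: issue SUB r0<-Add1  regs: r0:Add1,r1:4,r2:50,r3:10,r4:Mul1,r5:7
  c10: CDB Mul1=28; issue ADD r1<-Add2  regs: r0:Add1,r1:Add2,r2:50,r3:10,r4:28,r5:7

STATUS = TAG Add1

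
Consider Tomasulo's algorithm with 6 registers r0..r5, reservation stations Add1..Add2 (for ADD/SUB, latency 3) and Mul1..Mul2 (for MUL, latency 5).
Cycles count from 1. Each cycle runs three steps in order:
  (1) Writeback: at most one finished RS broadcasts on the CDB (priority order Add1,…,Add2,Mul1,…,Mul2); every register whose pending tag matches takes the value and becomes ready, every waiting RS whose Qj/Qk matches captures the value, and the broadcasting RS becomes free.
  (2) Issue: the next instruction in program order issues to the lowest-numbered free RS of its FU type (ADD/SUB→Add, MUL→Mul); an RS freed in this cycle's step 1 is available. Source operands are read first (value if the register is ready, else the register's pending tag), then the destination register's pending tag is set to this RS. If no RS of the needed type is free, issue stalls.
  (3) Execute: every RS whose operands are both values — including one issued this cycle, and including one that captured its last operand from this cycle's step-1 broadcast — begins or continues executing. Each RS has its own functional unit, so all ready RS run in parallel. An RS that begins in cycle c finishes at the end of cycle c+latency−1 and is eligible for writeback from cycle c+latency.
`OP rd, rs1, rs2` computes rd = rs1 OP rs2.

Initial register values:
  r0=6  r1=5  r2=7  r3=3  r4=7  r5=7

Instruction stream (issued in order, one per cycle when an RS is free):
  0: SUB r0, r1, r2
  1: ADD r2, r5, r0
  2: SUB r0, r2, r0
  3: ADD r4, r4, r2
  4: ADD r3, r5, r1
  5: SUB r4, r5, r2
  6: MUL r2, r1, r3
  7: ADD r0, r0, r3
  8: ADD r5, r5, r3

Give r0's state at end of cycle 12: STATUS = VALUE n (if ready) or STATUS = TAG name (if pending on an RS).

STATUS = VALUE 7

c1: issue SUB r0<-Add1 | r0:Add1,r1:5,r2:7,r3:3,r4:7,r5:7
c2: issue ADD r2<-Add2 | r0:Add1,r1:5,r2:Add2,r3:3,r4:7,r5:7
c3: stall | r0:Add1,r1:5,r2:Add2,r3:3,r4:7,r5:7
c4: CDB Add1=-2; issue SUB r0<-Add1 | r0:Add1,r1:5,r2:Add2,r3:3,r4:7,r5:7
c5: stall | r0:Add1,r1:5,r2:Add2,r3:3,r4:7,r5:7
c6: stall | r0:Add1,r1:5,r2:Add2,r3:3,r4:7,r5:7
c7: CDB Add2=5; issue ADD r4<-Add2 | r0:Add1,r1:5,r2:5,r3:3,r4:Add2,r5:7
c8: stall | r0:Add1,r1:5,r2:5,r3:3,r4:Add2,r5:7
c9: stall | r0:Add1,r1:5,r2:5,r3:3,r4:Add2,r5:7
c10: CDB Add1=7; issue ADD r3<-Add1 | r0:7,r1:5,r2:5,r3:Add1,r4:Add2,r5:7
c11: CDB Add2=12; issue SUB r4<-Add2 | r0:7,r1:5,r2:5,r3:Add1,r4:Add2,r5:7
c12: issue MUL r2<-Mul1 | r0:7,r1:5,r2:Mul1,r3:Add1,r4:Add2,r5:7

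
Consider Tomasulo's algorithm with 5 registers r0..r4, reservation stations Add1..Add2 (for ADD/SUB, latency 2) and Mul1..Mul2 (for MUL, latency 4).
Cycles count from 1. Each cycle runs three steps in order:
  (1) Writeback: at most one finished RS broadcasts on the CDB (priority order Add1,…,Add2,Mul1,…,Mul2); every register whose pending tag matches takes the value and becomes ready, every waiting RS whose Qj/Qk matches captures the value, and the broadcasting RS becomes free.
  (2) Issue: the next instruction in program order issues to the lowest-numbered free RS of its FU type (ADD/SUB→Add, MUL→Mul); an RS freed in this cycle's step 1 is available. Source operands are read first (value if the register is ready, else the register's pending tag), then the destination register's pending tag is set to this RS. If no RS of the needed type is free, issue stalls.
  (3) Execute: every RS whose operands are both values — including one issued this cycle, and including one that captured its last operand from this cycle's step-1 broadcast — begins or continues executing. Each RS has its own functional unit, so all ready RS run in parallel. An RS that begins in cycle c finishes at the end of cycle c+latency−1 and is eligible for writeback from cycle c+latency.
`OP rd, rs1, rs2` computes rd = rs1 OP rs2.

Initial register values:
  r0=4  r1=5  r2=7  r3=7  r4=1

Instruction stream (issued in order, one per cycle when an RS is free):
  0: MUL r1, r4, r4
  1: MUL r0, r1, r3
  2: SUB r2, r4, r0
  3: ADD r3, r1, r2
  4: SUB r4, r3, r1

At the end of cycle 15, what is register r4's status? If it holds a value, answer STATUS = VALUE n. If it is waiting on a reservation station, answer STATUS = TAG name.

STATUS = VALUE -6

  c1: issue MUL r1<-Mul1  regs: r0:4,r1:Mul1,r2:7,r3:7,r4:1
  c2: issue MUL r0<-Mul2  regs: r0:Mul2,r1:Mul1,r2:7,r3:7,r4:1
  c3: issue SUB r2<-Add1  regs: r0:Mul2,r1:Mul1,r2:Add1,r3:7,r4:1
  c4: issue ADD r3<-Add2  regs: r0:Mul2,r1:Mul1,r2:Add1,r3:Add2,r4:1
  c5: CDB Mul1=1; stall  regs: r0:Mul2,r1:1,r2:Add1,r3:Add2,r4:1
  c6: stall  regs: r0:Mul2,r1:1,r2:Add1,r3:Add2,r4:1
  c7: stall  regs: r0:Mul2,r1:1,r2:Add1,r3:Add2,r4:1
  c8: stall  regs: r0:Mul2,r1:1,r2:Add1,r3:Add2,r4:1
  c9: CDB Mul2=7; stall  regs: r0:7,r1:1,r2:Add1,r3:Add2,r4:1
  c10: stall  regs: r0:7,r1:1,r2:Add1,r3:Add2,r4:1
  c11: CDB Add1=-6; issue SUB r4<-Add1  regs: r0:7,r1:1,r2:-6,r3:Add2,r4:Add1
  c12: -  regs: r0:7,r1:1,r2:-6,r3:Add2,r4:Add1
  c13: CDB Add2=-5  regs: r0:7,r1:1,r2:-6,r3:-5,r4:Add1
  c14: -  regs: r0:7,r1:1,r2:-6,r3:-5,r4:Add1
  c15: CDB Add1=-6  regs: r0:7,r1:1,r2:-6,r3:-5,r4:-6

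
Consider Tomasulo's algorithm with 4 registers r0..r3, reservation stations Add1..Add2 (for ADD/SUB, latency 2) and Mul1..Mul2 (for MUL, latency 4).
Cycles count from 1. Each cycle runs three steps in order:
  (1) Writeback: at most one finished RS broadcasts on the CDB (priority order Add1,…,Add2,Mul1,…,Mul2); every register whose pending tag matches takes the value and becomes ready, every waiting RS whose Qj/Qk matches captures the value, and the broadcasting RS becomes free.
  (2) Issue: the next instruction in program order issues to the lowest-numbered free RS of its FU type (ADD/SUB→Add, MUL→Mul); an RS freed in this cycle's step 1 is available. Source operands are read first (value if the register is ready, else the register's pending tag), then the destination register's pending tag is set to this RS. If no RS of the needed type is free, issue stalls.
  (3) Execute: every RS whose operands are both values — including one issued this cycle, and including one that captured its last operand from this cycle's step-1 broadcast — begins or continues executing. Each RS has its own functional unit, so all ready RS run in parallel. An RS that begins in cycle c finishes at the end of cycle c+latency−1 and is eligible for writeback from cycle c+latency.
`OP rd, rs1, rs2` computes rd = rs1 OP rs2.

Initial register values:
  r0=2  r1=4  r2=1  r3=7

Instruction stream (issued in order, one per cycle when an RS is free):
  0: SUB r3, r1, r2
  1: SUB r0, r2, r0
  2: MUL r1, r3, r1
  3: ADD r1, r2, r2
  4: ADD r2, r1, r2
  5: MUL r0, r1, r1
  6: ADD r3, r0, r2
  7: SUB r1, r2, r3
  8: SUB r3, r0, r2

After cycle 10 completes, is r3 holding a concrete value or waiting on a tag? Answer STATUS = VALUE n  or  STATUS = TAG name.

cycle 1: issue SUB r3<-Add1 // r0:2,r1:4,r2:1,r3:Add1
cycle 2: issue SUB r0<-Add2 // r0:Add2,r1:4,r2:1,r3:Add1
cycle 3: CDB Add1=3; issue MUL r1<-Mul1 // r0:Add2,r1:Mul1,r2:1,r3:3
cycle 4: CDB Add2=-1; issue ADD r1<-Add1 // r0:-1,r1:Add1,r2:1,r3:3
cycle 5: issue ADD r2<-Add2 // r0:-1,r1:Add1,r2:Add2,r3:3
cycle 6: CDB Add1=2; issue MUL r0<-Mul2 // r0:Mul2,r1:2,r2:Add2,r3:3
cycle 7: CDB Mul1=12; issue ADD r3<-Add1 // r0:Mul2,r1:2,r2:Add2,r3:Add1
cycle 8: CDB Add2=3; issue SUB r1<-Add2 // r0:Mul2,r1:Add2,r2:3,r3:Add1
cycle 9: stall // r0:Mul2,r1:Add2,r2:3,r3:Add1
cycle 10: CDB Mul2=4; stall // r0:4,r1:Add2,r2:3,r3:Add1

STATUS = TAG Add1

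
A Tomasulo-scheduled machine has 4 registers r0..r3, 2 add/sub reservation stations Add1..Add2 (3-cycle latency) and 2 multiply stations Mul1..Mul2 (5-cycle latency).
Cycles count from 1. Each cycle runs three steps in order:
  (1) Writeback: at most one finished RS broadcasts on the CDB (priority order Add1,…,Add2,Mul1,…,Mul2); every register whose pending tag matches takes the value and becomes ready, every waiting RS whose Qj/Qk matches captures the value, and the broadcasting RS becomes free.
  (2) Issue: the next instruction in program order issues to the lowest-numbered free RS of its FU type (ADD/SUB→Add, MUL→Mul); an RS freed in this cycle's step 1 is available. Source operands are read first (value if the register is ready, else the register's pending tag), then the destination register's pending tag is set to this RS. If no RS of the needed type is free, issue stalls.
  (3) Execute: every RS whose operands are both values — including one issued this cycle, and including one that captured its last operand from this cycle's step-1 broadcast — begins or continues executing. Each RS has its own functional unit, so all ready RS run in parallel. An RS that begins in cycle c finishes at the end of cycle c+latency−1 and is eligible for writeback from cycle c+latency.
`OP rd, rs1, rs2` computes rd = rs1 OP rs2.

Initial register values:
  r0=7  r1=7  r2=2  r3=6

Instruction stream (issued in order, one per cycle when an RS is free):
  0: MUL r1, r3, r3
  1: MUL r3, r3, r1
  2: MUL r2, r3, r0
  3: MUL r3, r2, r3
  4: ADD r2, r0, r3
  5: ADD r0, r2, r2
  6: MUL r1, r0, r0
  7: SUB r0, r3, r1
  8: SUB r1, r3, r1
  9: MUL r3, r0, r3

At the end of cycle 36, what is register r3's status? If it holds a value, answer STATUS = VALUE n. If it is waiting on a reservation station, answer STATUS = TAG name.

STATUS = TAG Mul2

c1: issue MUL r1<-Mul1 | r0:7,r1:Mul1,r2:2,r3:6
c2: issue MUL r3<-Mul2 | r0:7,r1:Mul1,r2:2,r3:Mul2
c3: stall | r0:7,r1:Mul1,r2:2,r3:Mul2
c4: stall | r0:7,r1:Mul1,r2:2,r3:Mul2
c5: stall | r0:7,r1:Mul1,r2:2,r3:Mul2
c6: CDB Mul1=36; issue MUL r2<-Mul1 | r0:7,r1:36,r2:Mul1,r3:Mul2
c7: stall | r0:7,r1:36,r2:Mul1,r3:Mul2
c8: stall | r0:7,r1:36,r2:Mul1,r3:Mul2
c9: stall | r0:7,r1:36,r2:Mul1,r3:Mul2
c10: stall | r0:7,r1:36,r2:Mul1,r3:Mul2
c11: CDB Mul2=216; issue MUL r3<-Mul2 | r0:7,r1:36,r2:Mul1,r3:Mul2
c12: issue ADD r2<-Add1 | r0:7,r1:36,r2:Add1,r3:Mul2
c13: issue ADD r0<-Add2 | r0:Add2,r1:36,r2:Add1,r3:Mul2
c14: stall | r0:Add2,r1:36,r2:Add1,r3:Mul2
c15: stall | r0:Add2,r1:36,r2:Add1,r3:Mul2
c16: CDB Mul1=1512; issue MUL r1<-Mul1 | r0:Add2,r1:Mul1,r2:Add1,r3:Mul2
c17: stall | r0:Add2,r1:Mul1,r2:Add1,r3:Mul2
c18: stall | r0:Add2,r1:Mul1,r2:Add1,r3:Mul2
c19: stall | r0:Add2,r1:Mul1,r2:Add1,r3:Mul2
c20: stall | r0:Add2,r1:Mul1,r2:Add1,r3:Mul2
c21: CDB Mul2=326592; stall | r0:Add2,r1:Mul1,r2:Add1,r3:326592
c22: stall | r0:Add2,r1:Mul1,r2:Add1,r3:326592
c23: stall | r0:Add2,r1:Mul1,r2:Add1,r3:326592
c24: CDB Add1=326599; issue SUB r0<-Add1 | r0:Add1,r1:Mul1,r2:326599,r3:326592
c25: stall | r0:Add1,r1:Mul1,r2:326599,r3:326592
c26: stall | r0:Add1,r1:Mul1,r2:326599,r3:326592
c27: CDB Add2=653198; issue SUB r1<-Add2 | r0:Add1,r1:Add2,r2:326599,r3:326592
c28: issue MUL r3<-Mul2 | r0:Add1,r1:Add2,r2:326599,r3:Mul2
c29: - | r0:Add1,r1:Add2,r2:326599,r3:Mul2
c30: - | r0:Add1,r1:Add2,r2:326599,r3:Mul2
c31: - | r0:Add1,r1:Add2,r2:326599,r3:Mul2
c32: CDB Mul1=426667627204 | r0:Add1,r1:Add2,r2:326599,r3:Mul2
c33: - | r0:Add1,r1:Add2,r2:326599,r3:Mul2
c34: - | r0:Add1,r1:Add2,r2:326599,r3:Mul2
c35: CDB Add1=-426667300612 | r0:-426667300612,r1:Add2,r2:326599,r3:Mul2
c36: CDB Add2=-426667300612 | r0:-426667300612,r1:-426667300612,r2:326599,r3:Mul2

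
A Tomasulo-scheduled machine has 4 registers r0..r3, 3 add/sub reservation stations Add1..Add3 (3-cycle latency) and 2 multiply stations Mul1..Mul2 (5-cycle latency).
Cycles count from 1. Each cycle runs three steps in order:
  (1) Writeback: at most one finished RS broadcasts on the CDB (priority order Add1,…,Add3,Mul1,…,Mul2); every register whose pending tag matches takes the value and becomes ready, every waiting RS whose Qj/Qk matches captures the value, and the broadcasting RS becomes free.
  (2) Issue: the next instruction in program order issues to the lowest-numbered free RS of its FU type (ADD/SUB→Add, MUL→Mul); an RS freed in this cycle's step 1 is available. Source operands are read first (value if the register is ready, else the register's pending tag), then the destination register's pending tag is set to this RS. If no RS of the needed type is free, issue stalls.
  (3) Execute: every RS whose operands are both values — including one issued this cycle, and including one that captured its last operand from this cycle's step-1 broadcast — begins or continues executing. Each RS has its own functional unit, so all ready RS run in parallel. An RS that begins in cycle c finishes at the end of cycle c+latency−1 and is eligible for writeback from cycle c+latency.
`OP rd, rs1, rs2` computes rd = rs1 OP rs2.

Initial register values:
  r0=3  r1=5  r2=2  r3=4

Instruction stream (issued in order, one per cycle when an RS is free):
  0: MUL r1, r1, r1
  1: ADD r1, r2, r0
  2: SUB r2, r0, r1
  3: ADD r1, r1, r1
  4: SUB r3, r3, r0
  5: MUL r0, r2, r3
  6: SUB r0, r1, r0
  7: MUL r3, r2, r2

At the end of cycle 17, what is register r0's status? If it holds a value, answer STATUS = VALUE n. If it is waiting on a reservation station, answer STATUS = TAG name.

STATUS = VALUE 12

c1: issue MUL r1<-Mul1 | r0:3,r1:Mul1,r2:2,r3:4
c2: issue ADD r1<-Add1 | r0:3,r1:Add1,r2:2,r3:4
c3: issue SUB r2<-Add2 | r0:3,r1:Add1,r2:Add2,r3:4
c4: issue ADD r1<-Add3 | r0:3,r1:Add3,r2:Add2,r3:4
c5: CDB Add1=5; issue SUB r3<-Add1 | r0:3,r1:Add3,r2:Add2,r3:Add1
c6: CDB Mul1=25; issue MUL r0<-Mul1 | r0:Mul1,r1:Add3,r2:Add2,r3:Add1
c7: stall | r0:Mul1,r1:Add3,r2:Add2,r3:Add1
c8: CDB Add1=1; issue SUB r0<-Add1 | r0:Add1,r1:Add3,r2:Add2,r3:1
c9: CDB Add2=-2; issue MUL r3<-Mul2 | r0:Add1,r1:Add3,r2:-2,r3:Mul2
c10: CDB Add3=10 | r0:Add1,r1:10,r2:-2,r3:Mul2
c11: - | r0:Add1,r1:10,r2:-2,r3:Mul2
c12: - | r0:Add1,r1:10,r2:-2,r3:Mul2
c13: - | r0:Add1,r1:10,r2:-2,r3:Mul2
c14: CDB Mul1=-2 | r0:Add1,r1:10,r2:-2,r3:Mul2
c15: CDB Mul2=4 | r0:Add1,r1:10,r2:-2,r3:4
c16: - | r0:Add1,r1:10,r2:-2,r3:4
c17: CDB Add1=12 | r0:12,r1:10,r2:-2,r3:4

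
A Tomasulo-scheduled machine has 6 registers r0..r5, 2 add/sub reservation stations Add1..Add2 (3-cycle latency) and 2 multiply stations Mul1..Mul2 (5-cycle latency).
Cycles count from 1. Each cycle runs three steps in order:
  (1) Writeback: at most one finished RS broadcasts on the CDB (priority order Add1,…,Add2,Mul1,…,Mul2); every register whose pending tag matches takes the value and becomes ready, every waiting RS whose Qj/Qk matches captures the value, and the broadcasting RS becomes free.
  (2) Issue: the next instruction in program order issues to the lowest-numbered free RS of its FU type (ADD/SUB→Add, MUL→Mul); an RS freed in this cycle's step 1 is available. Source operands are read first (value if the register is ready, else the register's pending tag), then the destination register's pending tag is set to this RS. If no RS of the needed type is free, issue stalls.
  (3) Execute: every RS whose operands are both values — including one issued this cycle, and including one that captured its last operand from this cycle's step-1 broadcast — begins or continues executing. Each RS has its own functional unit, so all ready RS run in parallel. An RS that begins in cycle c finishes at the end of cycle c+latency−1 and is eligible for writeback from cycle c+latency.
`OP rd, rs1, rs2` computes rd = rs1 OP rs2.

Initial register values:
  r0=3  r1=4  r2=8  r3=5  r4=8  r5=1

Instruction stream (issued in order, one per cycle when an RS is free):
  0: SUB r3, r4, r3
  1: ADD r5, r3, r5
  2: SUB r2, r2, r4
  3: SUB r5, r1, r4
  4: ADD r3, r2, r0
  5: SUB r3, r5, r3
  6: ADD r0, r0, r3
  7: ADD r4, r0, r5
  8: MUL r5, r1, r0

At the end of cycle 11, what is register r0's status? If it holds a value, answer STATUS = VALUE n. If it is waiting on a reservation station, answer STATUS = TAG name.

STATUS = TAG Add2

  c1: issue SUB r3<-Add1  regs: r0:3,r1:4,r2:8,r3:Add1,r4:8,r5:1
  c2: issue ADD r5<-Add2  regs: r0:3,r1:4,r2:8,r3:Add1,r4:8,r5:Add2
  c3: stall  regs: r0:3,r1:4,r2:8,r3:Add1,r4:8,r5:Add2
  c4: CDB Add1=3; issue SUB r2<-Add1  regs: r0:3,r1:4,r2:Add1,r3:3,r4:8,r5:Add2
  c5: stall  regs: r0:3,r1:4,r2:Add1,r3:3,r4:8,r5:Add2
  c6: stall  regs: r0:3,r1:4,r2:Add1,r3:3,r4:8,r5:Add2
  c7: CDB Add1=0; issue SUB r5<-Add1  regs: r0:3,r1:4,r2:0,r3:3,r4:8,r5:Add1
  c8: CDB Add2=4; issue ADD r3<-Add2  regs: r0:3,r1:4,r2:0,r3:Add2,r4:8,r5:Add1
  c9: stall  regs: r0:3,r1:4,r2:0,r3:Add2,r4:8,r5:Add1
  c10: CDB Add1=-4; issue SUB r3<-Add1  regs: r0:3,r1:4,r2:0,r3:Add1,r4:8,r5:-4
  c11: CDB Add2=3; issue ADD r0<-Add2  regs: r0:Add2,r1:4,r2:0,r3:Add1,r4:8,r5:-4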